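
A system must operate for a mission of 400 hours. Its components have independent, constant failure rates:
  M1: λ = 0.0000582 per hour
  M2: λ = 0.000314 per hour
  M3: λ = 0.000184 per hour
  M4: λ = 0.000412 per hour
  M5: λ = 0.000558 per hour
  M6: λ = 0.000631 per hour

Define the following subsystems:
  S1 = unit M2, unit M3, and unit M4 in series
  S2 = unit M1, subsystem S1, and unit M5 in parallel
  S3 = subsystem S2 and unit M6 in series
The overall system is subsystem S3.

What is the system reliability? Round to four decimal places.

0.7758

R(M1) = exp(−0.0000582 × 400) = 0.976989
R(M2) = exp(−0.000314 × 400) = 0.881968
R(M3) = exp(−0.000184 × 400) = 0.929043
R(M4) = exp(−0.000412 × 400) = 0.848063
R(M5) = exp(−0.000558 × 400) = 0.799955
R(M6) = exp(−0.000631 × 400) = 0.776934
Series (M2, M3, and M4): 0.881968 × 0.929043 × 0.848063 = 0.694891
Parallel (M1, [0.694891], and M5): 1 − (1 − 0.976989)(1 − 0.694891)(1 − 0.799955) = 0.998596
Series ([0.998596] and M6): 0.998596 × 0.776934 = 0.7758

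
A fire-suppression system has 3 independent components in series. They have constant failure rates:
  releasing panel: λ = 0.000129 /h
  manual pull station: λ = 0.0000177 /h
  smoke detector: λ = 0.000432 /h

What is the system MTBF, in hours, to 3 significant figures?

1730

Series of exponential components: λ_sys = Σ λ_i
λ_sys = 0.000129 + 0.0000177 + 0.000432 = 5.7870e-04 /h
MTBF = 1 / λ_sys = 1730 h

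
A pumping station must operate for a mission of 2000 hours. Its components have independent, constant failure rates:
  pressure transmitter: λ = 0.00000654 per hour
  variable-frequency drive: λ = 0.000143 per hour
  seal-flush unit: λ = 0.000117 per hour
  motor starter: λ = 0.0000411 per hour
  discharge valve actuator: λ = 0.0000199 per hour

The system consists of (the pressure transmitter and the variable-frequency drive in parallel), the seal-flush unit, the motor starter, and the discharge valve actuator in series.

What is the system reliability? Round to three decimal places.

R(pressure transmitter) = exp(−0.00000654 × 2000) = 0.98701
R(variable-frequency drive) = exp(−0.000143 × 2000) = 0.75126
R(seal-flush unit) = exp(−0.000117 × 2000) = 0.79136
R(motor starter) = exp(−0.0000411 × 2000) = 0.92109
R(discharge valve actuator) = exp(−0.0000199 × 2000) = 0.96098
Parallel (pressure transmitter and variable-frequency drive): 1 − (1 − 0.98701)(1 − 0.75126) = 0.99677
Series ([0.99677], seal-flush unit, motor starter, and discharge valve actuator): 0.99677 × 0.79136 × 0.92109 × 0.96098 = 0.698

0.698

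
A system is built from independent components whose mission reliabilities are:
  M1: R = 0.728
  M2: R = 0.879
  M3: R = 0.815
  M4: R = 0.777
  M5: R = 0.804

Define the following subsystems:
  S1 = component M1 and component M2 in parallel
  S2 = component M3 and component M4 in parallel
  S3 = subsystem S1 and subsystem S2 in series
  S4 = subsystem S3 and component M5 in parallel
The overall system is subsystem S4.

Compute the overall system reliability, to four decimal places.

0.9857

Parallel (M1 and M2): 1 − (1 − 0.728000)(1 − 0.879000) = 0.967088
Parallel (M3 and M4): 1 − (1 − 0.815000)(1 − 0.777000) = 0.958745
Series ([0.967088] and [0.958745]): 0.967088 × 0.958745 = 0.927191
Parallel ([0.927191] and M5): 1 − (1 − 0.927191)(1 − 0.804000) = 0.9857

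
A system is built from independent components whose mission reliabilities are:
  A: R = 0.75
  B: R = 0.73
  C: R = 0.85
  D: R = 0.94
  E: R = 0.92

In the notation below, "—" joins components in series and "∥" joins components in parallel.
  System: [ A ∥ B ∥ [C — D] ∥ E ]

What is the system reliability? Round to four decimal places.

Series (C and D): 0.850000 × 0.940000 = 0.799000
Parallel (A, B, [0.799000], and E): 1 − (1 − 0.750000)(1 − 0.730000)(1 − 0.799000)(1 − 0.920000) = 0.9989

0.9989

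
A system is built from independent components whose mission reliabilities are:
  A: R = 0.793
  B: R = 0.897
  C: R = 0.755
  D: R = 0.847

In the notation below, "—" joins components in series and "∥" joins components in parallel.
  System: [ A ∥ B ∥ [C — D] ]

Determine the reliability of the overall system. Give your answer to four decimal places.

0.9923

Series (C and D): 0.755000 × 0.847000 = 0.639485
Parallel (A, B, and [0.639485]): 1 − (1 − 0.793000)(1 − 0.897000)(1 − 0.639485) = 0.9923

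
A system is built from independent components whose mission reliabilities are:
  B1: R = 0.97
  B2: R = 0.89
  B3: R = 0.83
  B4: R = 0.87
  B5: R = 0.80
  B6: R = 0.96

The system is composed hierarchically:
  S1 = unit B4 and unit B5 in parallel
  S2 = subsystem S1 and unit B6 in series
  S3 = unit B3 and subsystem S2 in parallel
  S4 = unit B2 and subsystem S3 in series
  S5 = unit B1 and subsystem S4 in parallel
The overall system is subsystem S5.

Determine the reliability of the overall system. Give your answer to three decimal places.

0.996

Parallel (B4 and B5): 1 − (1 − 0.87000)(1 − 0.80000) = 0.97400
Series ([0.97400] and B6): 0.97400 × 0.96000 = 0.93504
Parallel (B3 and [0.93504]): 1 − (1 − 0.83000)(1 − 0.93504) = 0.98896
Series (B2 and [0.98896]): 0.89000 × 0.98896 = 0.88017
Parallel (B1 and [0.88017]): 1 − (1 − 0.97000)(1 − 0.88017) = 0.996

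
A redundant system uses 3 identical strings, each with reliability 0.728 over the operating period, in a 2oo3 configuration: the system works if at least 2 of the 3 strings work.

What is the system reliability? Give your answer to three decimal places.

R = Σ_{i=2}^{3} C(3,i) p^i (1−p)^{3−i} with p = 0.728
C(3,2)·0.728^2·0.272^1 = 0.43247
C(3,3)·0.728^3·0.272^0 = 0.38583
Sum = 0.818

0.818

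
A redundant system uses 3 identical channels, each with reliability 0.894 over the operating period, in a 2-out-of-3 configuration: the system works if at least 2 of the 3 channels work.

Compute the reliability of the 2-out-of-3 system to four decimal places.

R = Σ_{i=2}^{3} C(3,i) p^i (1−p)^{3−i} with p = 0.894
C(3,2)·0.894^2·0.106^1 = 0.254157
C(3,3)·0.894^3·0.106^0 = 0.714517
Sum = 0.9687

0.9687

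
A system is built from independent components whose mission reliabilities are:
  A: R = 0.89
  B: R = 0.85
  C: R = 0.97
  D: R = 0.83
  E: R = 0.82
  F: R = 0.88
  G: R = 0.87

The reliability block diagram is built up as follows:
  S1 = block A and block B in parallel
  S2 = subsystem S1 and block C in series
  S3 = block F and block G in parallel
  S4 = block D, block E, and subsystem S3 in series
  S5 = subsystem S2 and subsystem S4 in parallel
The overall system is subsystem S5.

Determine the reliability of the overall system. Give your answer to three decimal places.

Parallel (A and B): 1 − (1 − 0.89000)(1 − 0.85000) = 0.98350
Series ([0.98350] and C): 0.98350 × 0.97000 = 0.95400
Parallel (F and G): 1 − (1 − 0.88000)(1 − 0.87000) = 0.98440
Series (D, E, and [0.98440]): 0.83000 × 0.82000 × 0.98440 = 0.66998
Parallel ([0.95400] and [0.66998]): 1 − (1 − 0.95400)(1 − 0.66998) = 0.985

0.985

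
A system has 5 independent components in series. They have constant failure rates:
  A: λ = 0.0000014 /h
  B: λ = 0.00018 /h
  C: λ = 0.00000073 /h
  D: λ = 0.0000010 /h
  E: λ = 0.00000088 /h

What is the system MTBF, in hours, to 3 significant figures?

Series of exponential components: λ_sys = Σ λ_i
λ_sys = 0.0000014 + 0.00018 + 0.00000073 + 0.0000010 + 0.00000088 = 1.8401e-04 /h
MTBF = 1 / λ_sys = 5430 h

5430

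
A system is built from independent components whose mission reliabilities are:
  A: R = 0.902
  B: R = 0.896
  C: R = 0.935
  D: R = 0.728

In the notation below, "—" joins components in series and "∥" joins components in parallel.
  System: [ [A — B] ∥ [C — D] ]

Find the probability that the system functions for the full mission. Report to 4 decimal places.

Series (A and B): 0.902000 × 0.896000 = 0.808192
Series (C and D): 0.935000 × 0.728000 = 0.680680
Parallel ([0.808192] and [0.680680]): 1 − (1 − 0.808192)(1 − 0.680680) = 0.9388

0.9388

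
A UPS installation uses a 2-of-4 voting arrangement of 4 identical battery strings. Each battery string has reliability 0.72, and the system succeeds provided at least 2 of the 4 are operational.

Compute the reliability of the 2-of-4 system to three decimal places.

R = Σ_{i=2}^{4} C(4,i) p^i (1−p)^{4−i} with p = 0.72
C(4,2)·0.72^2·0.28^2 = 0.24386
C(4,3)·0.72^3·0.28^1 = 0.41804
C(4,4)·0.72^4·0.28^0 = 0.26874
Sum = 0.931

0.931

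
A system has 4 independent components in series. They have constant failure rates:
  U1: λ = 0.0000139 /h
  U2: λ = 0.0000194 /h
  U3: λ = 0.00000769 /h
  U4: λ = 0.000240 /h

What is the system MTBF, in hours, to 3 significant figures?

Series of exponential components: λ_sys = Σ λ_i
λ_sys = 0.0000139 + 0.0000194 + 0.00000769 + 0.000240 = 2.8099e-04 /h
MTBF = 1 / λ_sys = 3560 h

3560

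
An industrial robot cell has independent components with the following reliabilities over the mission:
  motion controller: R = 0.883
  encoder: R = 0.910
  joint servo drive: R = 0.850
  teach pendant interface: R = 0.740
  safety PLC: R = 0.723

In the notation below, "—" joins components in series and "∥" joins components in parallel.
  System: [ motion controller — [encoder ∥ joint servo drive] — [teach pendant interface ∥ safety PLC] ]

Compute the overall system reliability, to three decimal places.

Parallel (encoder and joint servo drive): 1 − (1 − 0.91000)(1 − 0.85000) = 0.98650
Parallel (teach pendant interface and safety PLC): 1 − (1 − 0.74000)(1 − 0.72300) = 0.92798
Series (motion controller, [0.98650], and [0.92798]): 0.88300 × 0.98650 × 0.92798 = 0.808

0.808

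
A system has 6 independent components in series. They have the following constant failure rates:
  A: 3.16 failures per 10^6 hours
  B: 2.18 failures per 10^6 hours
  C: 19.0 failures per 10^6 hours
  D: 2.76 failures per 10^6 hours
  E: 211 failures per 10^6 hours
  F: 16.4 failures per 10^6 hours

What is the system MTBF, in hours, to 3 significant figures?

3930

Series of exponential components: λ_sys = Σ λ_i
λ_sys = 0.00000316 + 0.00000218 + 0.0000190 + 0.00000276 + 0.000211 + 0.0000164 = 2.5450e-04 /h
MTBF = 1 / λ_sys = 3930 h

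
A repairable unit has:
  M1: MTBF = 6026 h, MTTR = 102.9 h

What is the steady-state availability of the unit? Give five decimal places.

0.98321

A(M1) = MTBF/(MTBF+MTTR) = 6026/(6026+102.9) = 0.98321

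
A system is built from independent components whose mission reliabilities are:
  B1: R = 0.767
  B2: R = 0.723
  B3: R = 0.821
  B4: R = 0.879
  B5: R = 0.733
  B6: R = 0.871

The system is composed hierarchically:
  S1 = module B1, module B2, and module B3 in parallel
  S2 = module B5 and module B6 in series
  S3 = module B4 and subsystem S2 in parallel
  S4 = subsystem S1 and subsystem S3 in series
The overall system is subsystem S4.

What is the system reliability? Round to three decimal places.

Parallel (B1, B2, and B3): 1 − (1 − 0.76700)(1 − 0.72300)(1 − 0.82100) = 0.98845
Series (B5 and B6): 0.73300 × 0.87100 = 0.63844
Parallel (B4 and [0.63844]): 1 − (1 − 0.87900)(1 − 0.63844) = 0.95625
Series ([0.98845] and [0.95625]): 0.98845 × 0.95625 = 0.945

0.945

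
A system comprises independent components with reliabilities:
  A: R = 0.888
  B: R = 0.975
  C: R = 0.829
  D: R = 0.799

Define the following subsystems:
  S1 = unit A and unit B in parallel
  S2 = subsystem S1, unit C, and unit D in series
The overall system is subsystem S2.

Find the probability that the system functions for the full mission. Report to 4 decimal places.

Parallel (A and B): 1 − (1 − 0.888000)(1 − 0.975000) = 0.997200
Series ([0.997200], C, and D): 0.997200 × 0.829000 × 0.799000 = 0.6605

0.6605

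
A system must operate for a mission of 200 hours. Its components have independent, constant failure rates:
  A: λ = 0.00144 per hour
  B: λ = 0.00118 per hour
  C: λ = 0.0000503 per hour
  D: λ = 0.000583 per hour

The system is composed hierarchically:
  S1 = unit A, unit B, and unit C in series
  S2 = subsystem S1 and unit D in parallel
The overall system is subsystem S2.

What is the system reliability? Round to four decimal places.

0.9545

R(A) = exp(−0.00144 × 200) = 0.749762
R(B) = exp(−0.00118 × 200) = 0.789781
R(C) = exp(−0.0000503 × 200) = 0.989990
R(D) = exp(−0.000583 × 200) = 0.889941
Series (A, B, and C): 0.749762 × 0.789781 × 0.989990 = 0.586220
Parallel ([0.586220] and D): 1 − (1 − 0.586220)(1 − 0.889941) = 0.9545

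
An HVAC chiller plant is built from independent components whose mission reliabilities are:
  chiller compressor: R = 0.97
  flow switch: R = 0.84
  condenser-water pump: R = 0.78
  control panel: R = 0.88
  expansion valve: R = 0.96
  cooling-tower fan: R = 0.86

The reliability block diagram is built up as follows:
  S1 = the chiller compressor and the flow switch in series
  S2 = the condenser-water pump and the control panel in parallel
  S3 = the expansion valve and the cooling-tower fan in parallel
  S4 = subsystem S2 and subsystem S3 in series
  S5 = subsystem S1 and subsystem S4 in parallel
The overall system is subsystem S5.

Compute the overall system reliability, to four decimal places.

Series (chiller compressor and flow switch): 0.970000 × 0.840000 = 0.814800
Parallel (condenser-water pump and control panel): 1 − (1 − 0.780000)(1 − 0.880000) = 0.973600
Parallel (expansion valve and cooling-tower fan): 1 − (1 − 0.960000)(1 − 0.860000) = 0.994400
Series ([0.973600] and [0.994400]): 0.973600 × 0.994400 = 0.968148
Parallel ([0.814800] and [0.968148]): 1 − (1 − 0.814800)(1 − 0.968148) = 0.9941

0.9941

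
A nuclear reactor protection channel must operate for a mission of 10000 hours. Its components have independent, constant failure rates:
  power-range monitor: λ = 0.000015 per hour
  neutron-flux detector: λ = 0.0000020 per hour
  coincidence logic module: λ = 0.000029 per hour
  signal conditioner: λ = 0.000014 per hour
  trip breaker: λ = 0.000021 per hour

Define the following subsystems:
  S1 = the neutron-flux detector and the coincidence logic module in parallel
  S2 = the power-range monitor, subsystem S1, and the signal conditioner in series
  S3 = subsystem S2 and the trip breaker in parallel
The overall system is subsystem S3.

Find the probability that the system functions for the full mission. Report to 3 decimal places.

R(power-range monitor) = exp(−0.000015 × 10000) = 0.86071
R(neutron-flux detector) = exp(−0.0000020 × 10000) = 0.98020
R(coincidence logic module) = exp(−0.000029 × 10000) = 0.74826
R(signal conditioner) = exp(−0.000014 × 10000) = 0.86936
R(trip breaker) = exp(−0.000021 × 10000) = 0.81058
Parallel (neutron-flux detector and coincidence logic module): 1 − (1 − 0.98020)(1 − 0.74826) = 0.99502
Series (power-range monitor, [0.99502], and signal conditioner): 0.86071 × 0.99502 × 0.86936 = 0.74454
Parallel ([0.74454] and trip breaker): 1 − (1 − 0.74454)(1 − 0.81058) = 0.952

0.952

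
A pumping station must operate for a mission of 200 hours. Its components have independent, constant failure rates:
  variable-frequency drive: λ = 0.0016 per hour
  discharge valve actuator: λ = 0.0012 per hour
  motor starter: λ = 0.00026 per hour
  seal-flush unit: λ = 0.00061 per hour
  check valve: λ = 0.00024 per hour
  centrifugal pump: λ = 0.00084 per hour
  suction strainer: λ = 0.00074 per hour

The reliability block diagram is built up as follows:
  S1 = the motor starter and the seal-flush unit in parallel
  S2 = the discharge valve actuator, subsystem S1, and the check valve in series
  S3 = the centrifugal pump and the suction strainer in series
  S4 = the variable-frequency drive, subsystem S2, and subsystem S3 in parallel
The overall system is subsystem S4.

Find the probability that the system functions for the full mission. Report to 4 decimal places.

R(variable-frequency drive) = exp(−0.0016 × 200) = 0.726149
R(discharge valve actuator) = exp(−0.0012 × 200) = 0.786628
R(motor starter) = exp(−0.00026 × 200) = 0.949329
R(seal-flush unit) = exp(−0.00061 × 200) = 0.885148
R(check valve) = exp(−0.00024 × 200) = 0.953134
R(centrifugal pump) = exp(−0.00084 × 200) = 0.845354
R(suction strainer) = exp(−0.00074 × 200) = 0.862431
Parallel (motor starter and seal-flush unit): 1 − (1 − 0.949329)(1 − 0.885148) = 0.994180
Series (discharge valve actuator, [0.994180], and check valve): 0.786628 × 0.994180 × 0.953134 = 0.745398
Series (centrifugal pump and suction strainer): 0.845354 × 0.862431 = 0.729059
Parallel (variable-frequency drive, [0.745398], and [0.729059]): 1 − (1 − 0.726149)(1 − 0.745398)(1 − 0.729059) = 0.9811

0.9811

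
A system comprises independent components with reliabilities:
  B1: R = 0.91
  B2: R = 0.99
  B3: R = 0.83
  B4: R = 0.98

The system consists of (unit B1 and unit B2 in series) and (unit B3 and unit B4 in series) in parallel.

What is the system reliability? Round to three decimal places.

0.982

Series (B1 and B2): 0.91000 × 0.99000 = 0.90090
Series (B3 and B4): 0.83000 × 0.98000 = 0.81340
Parallel ([0.90090] and [0.81340]): 1 − (1 − 0.90090)(1 − 0.81340) = 0.982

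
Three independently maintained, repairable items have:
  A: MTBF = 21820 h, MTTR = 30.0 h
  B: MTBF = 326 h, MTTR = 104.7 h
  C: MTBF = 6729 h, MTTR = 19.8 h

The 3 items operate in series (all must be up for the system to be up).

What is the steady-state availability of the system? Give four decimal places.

A(A) = MTBF/(MTBF+MTTR) = 21820/(21820+30.0) = 0.998627
A(B) = MTBF/(MTBF+MTTR) = 326/(326+104.7) = 0.756907
A(C) = MTBF/(MTBF+MTTR) = 6729/(6729+19.8) = 0.997066
Series availability: 0.998627 × 0.756907 × 0.997066 = 0.7537

0.7537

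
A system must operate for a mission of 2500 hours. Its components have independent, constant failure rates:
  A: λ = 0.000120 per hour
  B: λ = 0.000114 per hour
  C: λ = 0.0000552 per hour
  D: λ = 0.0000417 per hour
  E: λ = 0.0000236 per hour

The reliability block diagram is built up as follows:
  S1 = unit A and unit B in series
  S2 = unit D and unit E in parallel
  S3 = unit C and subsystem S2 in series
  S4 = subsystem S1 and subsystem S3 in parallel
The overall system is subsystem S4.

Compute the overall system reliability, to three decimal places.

0.941

R(A) = exp(−0.000120 × 2500) = 0.74082
R(B) = exp(−0.000114 × 2500) = 0.75201
R(C) = exp(−0.0000552 × 2500) = 0.87110
R(D) = exp(−0.0000417 × 2500) = 0.90100
R(E) = exp(−0.0000236 × 2500) = 0.94271
Series (A and B): 0.74082 × 0.75201 = 0.55710
Parallel (D and E): 1 − (1 − 0.90100)(1 − 0.94271) = 0.99433
Series (C and [0.99433]): 0.87110 × 0.99433 = 0.86616
Parallel ([0.55710] and [0.86616]): 1 − (1 − 0.55710)(1 − 0.86616) = 0.941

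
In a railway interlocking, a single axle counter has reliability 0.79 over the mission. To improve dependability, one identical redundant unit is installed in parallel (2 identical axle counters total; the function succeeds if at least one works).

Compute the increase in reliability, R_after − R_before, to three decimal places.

0.166

R_before = 0.79
R_after = 1 − (1 − 0.79)^2 = 0.956
ΔR = 0.956 − 0.79 = 0.166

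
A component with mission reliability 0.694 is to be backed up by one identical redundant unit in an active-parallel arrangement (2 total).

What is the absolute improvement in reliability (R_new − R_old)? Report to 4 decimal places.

R_before = 0.694
R_after = 1 − (1 − 0.694)^2 = 0.9064
ΔR = 0.9064 − 0.694 = 0.2124

0.2124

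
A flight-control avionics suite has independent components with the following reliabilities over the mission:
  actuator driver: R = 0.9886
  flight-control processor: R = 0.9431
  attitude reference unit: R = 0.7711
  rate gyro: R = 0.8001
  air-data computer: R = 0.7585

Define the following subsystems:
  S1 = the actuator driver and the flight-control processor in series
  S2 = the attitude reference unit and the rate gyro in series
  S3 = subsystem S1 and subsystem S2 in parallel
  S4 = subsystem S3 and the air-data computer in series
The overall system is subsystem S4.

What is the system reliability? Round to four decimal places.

Series (actuator driver and flight-control processor): 0.988600 × 0.943100 = 0.932349
Series (attitude reference unit and rate gyro): 0.771100 × 0.800100 = 0.616957
Parallel ([0.932349] and [0.616957]): 1 − (1 − 0.932349)(1 − 0.616957) = 0.974087
Series ([0.974087] and air-data computer): 0.974087 × 0.758500 = 0.7388

0.7388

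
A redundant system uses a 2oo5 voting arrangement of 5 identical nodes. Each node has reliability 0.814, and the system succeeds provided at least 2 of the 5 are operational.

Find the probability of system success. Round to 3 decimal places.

R = Σ_{i=2}^{5} C(5,i) p^i (1−p)^{5−i} with p = 0.814
C(5,2)·0.814^2·0.186^3 = 0.04264
C(5,3)·0.814^3·0.186^2 = 0.18659
C(5,4)·0.814^4·0.186^1 = 0.40830
C(5,5)·0.814^5·0.186^0 = 0.35737
Sum = 0.995

0.995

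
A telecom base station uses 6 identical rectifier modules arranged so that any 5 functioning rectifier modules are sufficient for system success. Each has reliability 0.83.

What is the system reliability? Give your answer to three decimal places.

0.729

R = Σ_{i=5}^{6} C(6,i) p^i (1−p)^{6−i} with p = 0.83
C(6,5)·0.83^5·0.17^1 = 0.40178
C(6,6)·0.83^6·0.17^0 = 0.32694
Sum = 0.729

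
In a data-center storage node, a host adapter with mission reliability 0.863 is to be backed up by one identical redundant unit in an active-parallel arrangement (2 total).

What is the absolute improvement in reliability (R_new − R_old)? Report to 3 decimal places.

0.118

R_before = 0.863
R_after = 1 − (1 − 0.863)^2 = 0.981
ΔR = 0.981 − 0.863 = 0.118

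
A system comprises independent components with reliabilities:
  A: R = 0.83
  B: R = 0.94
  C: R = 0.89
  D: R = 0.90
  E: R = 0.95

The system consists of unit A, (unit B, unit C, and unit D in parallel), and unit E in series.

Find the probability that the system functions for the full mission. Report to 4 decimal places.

Parallel (B, C, and D): 1 − (1 − 0.940000)(1 − 0.890000)(1 − 0.900000) = 0.999340
Series (A, [0.999340], and E): 0.830000 × 0.999340 × 0.950000 = 0.7880

0.7880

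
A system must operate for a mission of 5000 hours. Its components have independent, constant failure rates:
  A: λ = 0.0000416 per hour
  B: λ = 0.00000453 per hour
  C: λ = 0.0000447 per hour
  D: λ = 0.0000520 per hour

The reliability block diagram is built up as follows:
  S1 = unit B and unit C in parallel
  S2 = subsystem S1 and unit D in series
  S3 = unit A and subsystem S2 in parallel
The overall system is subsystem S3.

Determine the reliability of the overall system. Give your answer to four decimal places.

0.9564

R(A) = exp(−0.0000416 × 5000) = 0.812207
R(B) = exp(−0.00000453 × 5000) = 0.977605
R(C) = exp(−0.0000447 × 5000) = 0.799715
R(D) = exp(−0.0000520 × 5000) = 0.771052
Parallel (B and C): 1 − (1 − 0.977605)(1 − 0.799715) = 0.995515
Series ([0.995515] and D): 0.995515 × 0.771052 = 0.767594
Parallel (A and [0.767594]): 1 − (1 − 0.812207)(1 − 0.767594) = 0.9564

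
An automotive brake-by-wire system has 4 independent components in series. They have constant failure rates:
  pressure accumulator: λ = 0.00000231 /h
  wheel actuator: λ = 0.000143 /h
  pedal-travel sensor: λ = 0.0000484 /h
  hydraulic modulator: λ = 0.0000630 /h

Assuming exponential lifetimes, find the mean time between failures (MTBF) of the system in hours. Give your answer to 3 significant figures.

Series of exponential components: λ_sys = Σ λ_i
λ_sys = 0.00000231 + 0.000143 + 0.0000484 + 0.0000630 = 2.5671e-04 /h
MTBF = 1 / λ_sys = 3900 h

3900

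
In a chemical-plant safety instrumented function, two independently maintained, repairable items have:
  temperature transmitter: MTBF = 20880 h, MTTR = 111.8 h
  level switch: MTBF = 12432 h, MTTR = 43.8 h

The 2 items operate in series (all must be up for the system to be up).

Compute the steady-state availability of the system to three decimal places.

A(temperature transmitter) = MTBF/(MTBF+MTTR) = 20880/(20880+111.8) = 0.994674
A(level switch) = MTBF/(MTBF+MTTR) = 12432/(12432+43.8) = 0.996489
Series availability: 0.994674 × 0.996489 = 0.991

0.991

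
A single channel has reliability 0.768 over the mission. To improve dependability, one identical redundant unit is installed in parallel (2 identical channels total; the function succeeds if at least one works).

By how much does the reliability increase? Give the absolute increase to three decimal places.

0.178

R_before = 0.768
R_after = 1 − (1 − 0.768)^2 = 0.946
ΔR = 0.946 − 0.768 = 0.178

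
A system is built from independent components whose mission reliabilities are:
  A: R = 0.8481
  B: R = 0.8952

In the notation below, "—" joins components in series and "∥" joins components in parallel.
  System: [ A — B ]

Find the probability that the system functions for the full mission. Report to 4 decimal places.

0.7592

Series (A and B): 0.848100 × 0.895200 = 0.7592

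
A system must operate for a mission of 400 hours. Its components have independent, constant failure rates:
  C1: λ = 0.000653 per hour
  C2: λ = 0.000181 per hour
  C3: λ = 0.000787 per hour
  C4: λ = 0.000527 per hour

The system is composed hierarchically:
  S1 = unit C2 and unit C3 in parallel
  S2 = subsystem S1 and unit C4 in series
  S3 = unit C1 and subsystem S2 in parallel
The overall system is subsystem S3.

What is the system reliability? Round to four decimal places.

0.9528

R(C1) = exp(−0.000653 × 400) = 0.770127
R(C2) = exp(−0.000181 × 400) = 0.930159
R(C3) = exp(−0.000787 × 400) = 0.729935
R(C4) = exp(−0.000527 × 400) = 0.809936
Parallel (C2 and C3): 1 − (1 − 0.930159)(1 − 0.729935) = 0.981138
Series ([0.981138] and C4): 0.981138 × 0.809936 = 0.794659
Parallel (C1 and [0.794659]): 1 − (1 − 0.770127)(1 − 0.794659) = 0.9528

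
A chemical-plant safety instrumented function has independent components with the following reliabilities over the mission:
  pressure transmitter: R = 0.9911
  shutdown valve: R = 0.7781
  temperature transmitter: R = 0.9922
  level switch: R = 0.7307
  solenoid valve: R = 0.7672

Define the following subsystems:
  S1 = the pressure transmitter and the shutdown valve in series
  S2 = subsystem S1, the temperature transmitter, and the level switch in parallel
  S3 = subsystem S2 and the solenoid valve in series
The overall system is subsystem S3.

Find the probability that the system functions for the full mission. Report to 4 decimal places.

Series (pressure transmitter and shutdown valve): 0.991100 × 0.778100 = 0.771175
Parallel ([0.771175], temperature transmitter, and level switch): 1 − (1 − 0.771175)(1 − 0.992200)(1 − 0.730700) = 0.999519
Series ([0.999519] and solenoid valve): 0.999519 × 0.767200 = 0.7668

0.7668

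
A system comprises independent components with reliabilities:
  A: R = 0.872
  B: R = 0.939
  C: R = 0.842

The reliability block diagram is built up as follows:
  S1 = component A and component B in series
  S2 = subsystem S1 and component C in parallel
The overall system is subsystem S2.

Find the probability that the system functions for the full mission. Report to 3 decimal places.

0.971

Series (A and B): 0.87200 × 0.93900 = 0.81881
Parallel ([0.81881] and C): 1 − (1 − 0.81881)(1 − 0.84200) = 0.971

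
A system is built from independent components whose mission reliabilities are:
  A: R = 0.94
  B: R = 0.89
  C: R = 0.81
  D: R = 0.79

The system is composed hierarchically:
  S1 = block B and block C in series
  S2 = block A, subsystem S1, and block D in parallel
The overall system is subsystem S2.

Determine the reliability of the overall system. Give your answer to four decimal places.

0.9965

Series (B and C): 0.890000 × 0.810000 = 0.720900
Parallel (A, [0.720900], and D): 1 − (1 − 0.940000)(1 − 0.720900)(1 − 0.790000) = 0.9965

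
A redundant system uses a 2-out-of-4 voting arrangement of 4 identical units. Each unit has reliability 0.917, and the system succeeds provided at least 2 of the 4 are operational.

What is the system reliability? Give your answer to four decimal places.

0.9979

R = Σ_{i=2}^{4} C(4,i) p^i (1−p)^{4−i} with p = 0.917
C(4,2)·0.917^2·0.083^2 = 0.034757
C(4,3)·0.917^3·0.083^1 = 0.256004
C(4,4)·0.917^4·0.083^0 = 0.707094
Sum = 0.9979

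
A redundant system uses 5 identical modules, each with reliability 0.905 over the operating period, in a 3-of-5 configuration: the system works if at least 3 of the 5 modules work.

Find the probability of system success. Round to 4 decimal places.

R = Σ_{i=3}^{5} C(5,i) p^i (1−p)^{5−i} with p = 0.905
C(5,3)·0.905^3·0.095^2 = 0.066895
C(5,4)·0.905^4·0.095^1 = 0.318631
C(5,5)·0.905^5·0.095^0 = 0.607076
Sum = 0.9926

0.9926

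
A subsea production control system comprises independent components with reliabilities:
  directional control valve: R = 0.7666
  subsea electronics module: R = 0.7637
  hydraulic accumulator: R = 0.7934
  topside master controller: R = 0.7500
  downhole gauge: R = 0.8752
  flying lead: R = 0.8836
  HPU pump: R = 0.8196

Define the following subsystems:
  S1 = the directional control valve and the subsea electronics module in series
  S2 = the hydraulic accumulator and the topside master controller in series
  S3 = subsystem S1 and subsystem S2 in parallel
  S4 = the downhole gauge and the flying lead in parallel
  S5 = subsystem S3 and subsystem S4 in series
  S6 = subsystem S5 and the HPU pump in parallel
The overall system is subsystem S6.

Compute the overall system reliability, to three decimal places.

Series (directional control valve and subsea electronics module): 0.76660 × 0.76370 = 0.58545
Series (hydraulic accumulator and topside master controller): 0.79340 × 0.75000 = 0.59505
Parallel ([0.58545] and [0.59505]): 1 − (1 − 0.58545)(1 − 0.59505) = 0.83213
Parallel (downhole gauge and flying lead): 1 − (1 − 0.87520)(1 − 0.88360) = 0.98547
Series ([0.83213] and [0.98547]): 0.83213 × 0.98547 = 0.82004
Parallel ([0.82004] and HPU pump): 1 − (1 − 0.82004)(1 − 0.81960) = 0.968

0.968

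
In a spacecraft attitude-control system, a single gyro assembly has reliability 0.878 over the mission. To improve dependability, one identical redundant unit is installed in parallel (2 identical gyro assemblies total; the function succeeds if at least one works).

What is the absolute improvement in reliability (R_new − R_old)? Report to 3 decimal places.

0.107

R_before = 0.878
R_after = 1 − (1 − 0.878)^2 = 0.985
ΔR = 0.985 − 0.878 = 0.107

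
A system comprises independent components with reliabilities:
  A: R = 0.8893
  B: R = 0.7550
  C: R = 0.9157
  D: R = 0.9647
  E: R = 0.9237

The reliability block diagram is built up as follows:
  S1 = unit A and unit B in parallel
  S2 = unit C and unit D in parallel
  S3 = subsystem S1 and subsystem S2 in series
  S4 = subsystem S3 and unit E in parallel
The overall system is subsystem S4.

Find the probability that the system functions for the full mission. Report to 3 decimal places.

0.998

Parallel (A and B): 1 − (1 − 0.88930)(1 − 0.75500) = 0.97288
Parallel (C and D): 1 − (1 − 0.91570)(1 − 0.96470) = 0.99702
Series ([0.97288] and [0.99702]): 0.97288 × 0.99702 = 0.96998
Parallel ([0.96998] and E): 1 − (1 − 0.96998)(1 − 0.92370) = 0.998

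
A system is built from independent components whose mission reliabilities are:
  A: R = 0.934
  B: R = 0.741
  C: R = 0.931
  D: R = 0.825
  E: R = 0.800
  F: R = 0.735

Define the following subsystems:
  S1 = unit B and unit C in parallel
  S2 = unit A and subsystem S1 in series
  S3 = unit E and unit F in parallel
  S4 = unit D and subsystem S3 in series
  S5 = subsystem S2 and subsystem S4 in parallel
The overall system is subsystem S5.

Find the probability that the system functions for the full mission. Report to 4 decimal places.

0.9819

Parallel (B and C): 1 − (1 − 0.741000)(1 − 0.931000) = 0.982129
Series (A and [0.982129]): 0.934000 × 0.982129 = 0.917308
Parallel (E and F): 1 − (1 − 0.800000)(1 − 0.735000) = 0.947000
Series (D and [0.947000]): 0.825000 × 0.947000 = 0.781275
Parallel ([0.917308] and [0.781275]): 1 − (1 − 0.917308)(1 − 0.781275) = 0.9819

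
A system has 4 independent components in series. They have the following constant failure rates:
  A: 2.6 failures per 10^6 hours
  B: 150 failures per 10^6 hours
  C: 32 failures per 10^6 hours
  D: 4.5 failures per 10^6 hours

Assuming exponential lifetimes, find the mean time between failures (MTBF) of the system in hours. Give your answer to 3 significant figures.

Series of exponential components: λ_sys = Σ λ_i
λ_sys = 0.0000026 + 0.00015 + 0.000032 + 0.0000045 = 1.8910e-04 /h
MTBF = 1 / λ_sys = 5290 h

5290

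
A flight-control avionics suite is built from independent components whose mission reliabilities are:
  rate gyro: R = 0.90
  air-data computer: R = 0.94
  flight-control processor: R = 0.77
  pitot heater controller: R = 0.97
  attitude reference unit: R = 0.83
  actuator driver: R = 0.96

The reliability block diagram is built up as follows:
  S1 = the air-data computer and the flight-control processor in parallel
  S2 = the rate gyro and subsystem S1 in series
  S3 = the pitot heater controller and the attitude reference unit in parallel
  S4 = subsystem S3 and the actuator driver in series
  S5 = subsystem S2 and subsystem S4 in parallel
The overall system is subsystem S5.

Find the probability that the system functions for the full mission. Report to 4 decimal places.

0.9950

Parallel (air-data computer and flight-control processor): 1 − (1 − 0.940000)(1 − 0.770000) = 0.986200
Series (rate gyro and [0.986200]): 0.900000 × 0.986200 = 0.887580
Parallel (pitot heater controller and attitude reference unit): 1 − (1 − 0.970000)(1 − 0.830000) = 0.994900
Series ([0.994900] and actuator driver): 0.994900 × 0.960000 = 0.955104
Parallel ([0.887580] and [0.955104]): 1 − (1 − 0.887580)(1 − 0.955104) = 0.9950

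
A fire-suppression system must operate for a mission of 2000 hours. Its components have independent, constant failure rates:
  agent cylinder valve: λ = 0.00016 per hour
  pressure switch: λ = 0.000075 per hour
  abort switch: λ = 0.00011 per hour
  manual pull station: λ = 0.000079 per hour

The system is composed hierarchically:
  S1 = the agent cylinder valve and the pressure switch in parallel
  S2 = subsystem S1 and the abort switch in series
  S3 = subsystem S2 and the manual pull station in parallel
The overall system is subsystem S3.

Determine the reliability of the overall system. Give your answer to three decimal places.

0.967

R(agent cylinder valve) = exp(−0.00016 × 2000) = 0.72615
R(pressure switch) = exp(−0.000075 × 2000) = 0.86071
R(abort switch) = exp(−0.00011 × 2000) = 0.80252
R(manual pull station) = exp(−0.000079 × 2000) = 0.85385
Parallel (agent cylinder valve and pressure switch): 1 − (1 − 0.72615)(1 − 0.86071) = 0.96186
Series ([0.96186] and abort switch): 0.96186 × 0.80252 = 0.77191
Parallel ([0.77191] and manual pull station): 1 − (1 − 0.77191)(1 − 0.85385) = 0.967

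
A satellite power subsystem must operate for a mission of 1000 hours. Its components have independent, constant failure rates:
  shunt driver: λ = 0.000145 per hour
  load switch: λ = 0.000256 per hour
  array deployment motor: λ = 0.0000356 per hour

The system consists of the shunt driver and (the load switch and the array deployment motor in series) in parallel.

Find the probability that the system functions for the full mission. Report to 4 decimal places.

0.9659

R(shunt driver) = exp(−0.000145 × 1000) = 0.865022
R(load switch) = exp(−0.000256 × 1000) = 0.774142
R(array deployment motor) = exp(−0.0000356 × 1000) = 0.965026
Series (load switch and array deployment motor): 0.774142 × 0.965026 = 0.747067
Parallel (shunt driver and [0.747067]): 1 − (1 − 0.865022)(1 − 0.747067) = 0.9659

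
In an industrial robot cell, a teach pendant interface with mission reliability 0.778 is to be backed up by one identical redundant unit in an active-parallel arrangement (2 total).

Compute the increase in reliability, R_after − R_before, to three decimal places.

0.173

R_before = 0.778
R_after = 1 − (1 − 0.778)^2 = 0.951
ΔR = 0.951 − 0.778 = 0.173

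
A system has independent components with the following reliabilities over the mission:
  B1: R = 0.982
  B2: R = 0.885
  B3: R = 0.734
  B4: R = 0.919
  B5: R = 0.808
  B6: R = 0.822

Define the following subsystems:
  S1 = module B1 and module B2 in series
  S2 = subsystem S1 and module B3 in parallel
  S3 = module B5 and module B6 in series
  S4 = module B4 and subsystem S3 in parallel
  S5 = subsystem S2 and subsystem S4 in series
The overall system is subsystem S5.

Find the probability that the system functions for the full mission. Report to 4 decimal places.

Series (B1 and B2): 0.982000 × 0.885000 = 0.869070
Parallel ([0.869070] and B3): 1 − (1 − 0.869070)(1 − 0.734000) = 0.965173
Series (B5 and B6): 0.808000 × 0.822000 = 0.664176
Parallel (B4 and [0.664176]): 1 − (1 − 0.919000)(1 − 0.664176) = 0.972798
Series ([0.965173] and [0.972798]): 0.965173 × 0.972798 = 0.9389

0.9389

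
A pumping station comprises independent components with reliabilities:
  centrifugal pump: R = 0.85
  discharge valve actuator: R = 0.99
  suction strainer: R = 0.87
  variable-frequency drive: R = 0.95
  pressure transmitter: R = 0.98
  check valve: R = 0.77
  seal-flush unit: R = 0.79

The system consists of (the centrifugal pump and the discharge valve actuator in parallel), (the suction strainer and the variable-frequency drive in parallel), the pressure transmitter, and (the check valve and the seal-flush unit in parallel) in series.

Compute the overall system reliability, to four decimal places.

0.9252

Parallel (centrifugal pump and discharge valve actuator): 1 − (1 − 0.850000)(1 − 0.990000) = 0.998500
Parallel (suction strainer and variable-frequency drive): 1 − (1 − 0.870000)(1 − 0.950000) = 0.993500
Parallel (check valve and seal-flush unit): 1 − (1 − 0.770000)(1 − 0.790000) = 0.951700
Series ([0.998500], [0.993500], pressure transmitter, and [0.951700]): 0.998500 × 0.993500 × 0.980000 × 0.951700 = 0.9252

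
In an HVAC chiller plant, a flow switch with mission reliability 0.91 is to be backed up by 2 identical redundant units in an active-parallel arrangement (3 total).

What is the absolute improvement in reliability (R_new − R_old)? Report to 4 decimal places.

R_before = 0.91
R_after = 1 − (1 − 0.91)^3 = 0.9993
ΔR = 0.9993 − 0.91 = 0.0893

0.0893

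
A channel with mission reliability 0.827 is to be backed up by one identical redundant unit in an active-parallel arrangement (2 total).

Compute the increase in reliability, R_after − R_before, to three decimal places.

0.143

R_before = 0.827
R_after = 1 − (1 − 0.827)^2 = 0.970
ΔR = 0.970 − 0.827 = 0.143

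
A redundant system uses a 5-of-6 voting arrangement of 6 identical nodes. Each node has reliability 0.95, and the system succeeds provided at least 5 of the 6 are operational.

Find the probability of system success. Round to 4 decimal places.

R = Σ_{i=5}^{6} C(6,i) p^i (1−p)^{6−i} with p = 0.95
C(6,5)·0.95^5·0.05^1 = 0.232134
C(6,6)·0.95^6·0.05^0 = 0.735092
Sum = 0.9672

0.9672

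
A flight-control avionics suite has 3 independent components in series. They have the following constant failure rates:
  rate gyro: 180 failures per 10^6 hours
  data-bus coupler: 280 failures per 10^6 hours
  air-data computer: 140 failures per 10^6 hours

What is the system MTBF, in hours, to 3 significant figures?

1670

Series of exponential components: λ_sys = Σ λ_i
λ_sys = 0.00018 + 0.00028 + 0.00014 = 6.0000e-04 /h
MTBF = 1 / λ_sys = 1670 h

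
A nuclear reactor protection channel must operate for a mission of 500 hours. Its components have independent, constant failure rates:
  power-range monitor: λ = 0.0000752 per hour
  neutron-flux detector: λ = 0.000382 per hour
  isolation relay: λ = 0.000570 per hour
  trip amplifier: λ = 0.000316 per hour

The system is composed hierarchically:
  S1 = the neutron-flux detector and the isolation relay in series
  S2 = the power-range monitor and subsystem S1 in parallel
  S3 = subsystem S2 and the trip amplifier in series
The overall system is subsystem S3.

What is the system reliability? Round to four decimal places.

0.8419

R(power-range monitor) = exp(−0.0000752 × 500) = 0.963098
R(neutron-flux detector) = exp(−0.000382 × 500) = 0.826133
R(isolation relay) = exp(−0.000570 × 500) = 0.752014
R(trip amplifier) = exp(−0.000316 × 500) = 0.853850
Series (neutron-flux detector and isolation relay): 0.826133 × 0.752014 = 0.621264
Parallel (power-range monitor and [0.621264]): 1 − (1 − 0.963098)(1 − 0.621264) = 0.986024
Series ([0.986024] and trip amplifier): 0.986024 × 0.853850 = 0.8419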